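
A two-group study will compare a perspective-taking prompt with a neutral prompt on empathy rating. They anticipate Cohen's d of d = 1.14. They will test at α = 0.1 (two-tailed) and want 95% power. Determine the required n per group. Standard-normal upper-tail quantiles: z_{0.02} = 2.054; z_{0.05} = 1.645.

n = 17 per group

For two independent groups with equal n: n = 2·((z_{α/2} + z_β) / d)².
z_{α/2} + z_β = 1.645 + 1.645 = 3.290.
n = 2 × (3.290 / 1.14)² = 2 × 2.886² = 2 × 8.33 = 16.7.
Round up to the next whole participant.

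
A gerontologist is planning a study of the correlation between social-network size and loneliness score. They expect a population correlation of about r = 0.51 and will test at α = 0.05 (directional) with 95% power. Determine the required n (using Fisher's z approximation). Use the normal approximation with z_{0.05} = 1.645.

Fisher's z: C = ½·ln((1+r)/(1−r)) = ½·ln(3.0816) = 0.5627.
n = ((z_{α} + z_β)/C)² + 3.
(1.645 + 1.645) / 0.5627 = 3.290 / 0.5627 = 5.847.
n = 5.847² + 3 = 34.19 + 3 = 37.2.
Round up.

n = 38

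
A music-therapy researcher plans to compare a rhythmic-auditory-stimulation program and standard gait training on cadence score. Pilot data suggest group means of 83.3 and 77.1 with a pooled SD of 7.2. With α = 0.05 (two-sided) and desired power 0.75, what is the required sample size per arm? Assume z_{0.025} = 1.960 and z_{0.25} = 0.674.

n = 19 per group

Cohen's d = |M₁ − M₂| / SD_pooled = |83.3 − 77.1| / 7.2 = 6.2 / 7.2 = 0.861.
For two independent groups with equal n: n = 2·((z_{α/2} + z_β) / d)².
z_{α/2} + z_β = 1.960 + 0.674 = 2.634.
n = 2 × (2.634 / 0.861)² = 2 × 3.059² = 2 × 9.36 = 18.7.
Round up to the next whole participant.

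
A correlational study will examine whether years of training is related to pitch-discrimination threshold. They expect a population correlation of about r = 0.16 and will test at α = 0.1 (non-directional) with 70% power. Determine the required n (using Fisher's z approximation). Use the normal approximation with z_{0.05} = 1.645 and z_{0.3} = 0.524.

n = 184

Fisher's z: C = ½·ln((1+r)/(1−r)) = ½·ln(1.3810) = 0.1614.
n = ((z_{α/2} + z_β)/C)² + 3.
(1.645 + 0.524) / 0.1614 = 2.169 / 0.1614 = 13.439.
n = 13.439² + 3 = 180.60 + 3 = 183.6.
Round up.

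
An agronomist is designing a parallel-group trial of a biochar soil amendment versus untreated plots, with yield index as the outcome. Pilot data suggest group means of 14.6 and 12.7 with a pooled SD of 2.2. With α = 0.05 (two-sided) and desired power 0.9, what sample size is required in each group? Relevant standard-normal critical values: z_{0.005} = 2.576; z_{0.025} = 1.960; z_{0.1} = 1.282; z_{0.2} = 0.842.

Cohen's d = |M₁ − M₂| / SD_pooled = |14.6 − 12.7| / 2.2 = 1.9 / 2.2 = 0.864.
For two independent groups with equal n: n = 2·((z_{α/2} + z_β) / d)².
z_{α/2} + z_β = 1.960 + 1.282 = 3.242.
n = 2 × (3.242 / 0.864)² = 2 × 3.752² = 2 × 14.08 = 28.2.
Round up to the next whole participant.

n = 29 per group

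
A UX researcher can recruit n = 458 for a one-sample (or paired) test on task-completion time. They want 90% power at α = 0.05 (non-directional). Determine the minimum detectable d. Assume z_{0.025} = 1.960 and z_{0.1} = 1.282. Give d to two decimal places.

d_min ≈ 0.15

For a single sample (or paired design) of n = 458: d_min = (z_{α/2} + z_β)/√n.
z-sum = 1.960 + 1.282 = 3.242.
d_min = 3.242 / √458 = 3.242 / 21.401 = 0.151.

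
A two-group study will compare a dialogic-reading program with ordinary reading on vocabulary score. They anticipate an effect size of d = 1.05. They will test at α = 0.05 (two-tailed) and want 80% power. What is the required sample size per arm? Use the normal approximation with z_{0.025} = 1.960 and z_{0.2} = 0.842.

For two independent groups with equal n: n = 2·((z_{α/2} + z_β) / d)².
z_{α/2} + z_β = 1.960 + 0.842 = 2.802.
n = 2 × (2.802 / 1.05)² = 2 × 2.669² = 2 × 7.12 = 14.2.
Round up to the next whole participant.

n = 15 per group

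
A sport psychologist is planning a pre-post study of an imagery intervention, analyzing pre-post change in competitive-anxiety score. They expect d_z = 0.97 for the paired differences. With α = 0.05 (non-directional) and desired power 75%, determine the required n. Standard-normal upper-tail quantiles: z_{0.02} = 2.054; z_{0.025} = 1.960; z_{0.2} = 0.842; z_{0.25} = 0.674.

n = 8 pairs

For a paired (one-sample on differences) test: n = ((z_{α/2} + z_β) / d)².
z_{α/2} + z_β = 1.960 + 0.674 = 2.634.
n = (2.634 / 0.97)² = 2.715² = 7.37.
Round up.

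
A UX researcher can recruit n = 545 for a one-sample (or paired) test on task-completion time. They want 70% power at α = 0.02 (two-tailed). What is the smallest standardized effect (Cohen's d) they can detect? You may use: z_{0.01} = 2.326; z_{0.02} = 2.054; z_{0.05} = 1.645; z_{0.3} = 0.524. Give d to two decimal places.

For a single sample (or paired design) of n = 545: d_min = (z_{α/2} + z_β)/√n.
z-sum = 2.326 + 0.524 = 2.850.
d_min = 2.850 / √545 = 2.850 / 23.345 = 0.122.

d_min ≈ 0.12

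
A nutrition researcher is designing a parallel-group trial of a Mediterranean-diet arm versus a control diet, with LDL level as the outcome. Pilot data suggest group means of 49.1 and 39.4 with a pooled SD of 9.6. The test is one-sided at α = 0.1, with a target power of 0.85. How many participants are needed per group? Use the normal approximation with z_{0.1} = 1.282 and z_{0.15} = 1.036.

Cohen's d = |M₁ − M₂| / SD_pooled = |49.1 − 39.4| / 9.6 = 9.7 / 9.6 = 1.010.
For two independent groups with equal n: n = 2·((z_{α} + z_β) / d)².
z_{α} + z_β = 1.282 + 1.036 = 2.318.
n = 2 × (2.318 / 1.010)² = 2 × 2.295² = 2 × 5.27 = 10.5.
Round up to the next whole participant.

n = 11 per group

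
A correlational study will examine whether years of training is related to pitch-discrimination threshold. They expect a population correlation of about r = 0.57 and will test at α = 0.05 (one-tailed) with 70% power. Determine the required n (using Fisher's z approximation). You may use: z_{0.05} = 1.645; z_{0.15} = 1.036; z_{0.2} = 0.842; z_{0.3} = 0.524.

n = 15

Fisher's z: C = ½·ln((1+r)/(1−r)) = ½·ln(3.6512) = 0.6475.
n = ((z_{α} + z_β)/C)² + 3.
(1.645 + 0.524) / 0.6475 = 2.169 / 0.6475 = 3.350.
n = 3.350² + 3 = 11.22 + 3 = 14.2.
Round up.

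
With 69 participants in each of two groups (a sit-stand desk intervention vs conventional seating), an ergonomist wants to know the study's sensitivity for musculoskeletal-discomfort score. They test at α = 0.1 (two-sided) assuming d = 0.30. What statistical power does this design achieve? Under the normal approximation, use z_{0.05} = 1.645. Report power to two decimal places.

For two equal groups, power = Φ(d·√(n/2) − z_{α/2}).
d·√(n/2) = 0.30 × √(69/2) = 0.30 × 5.874 = 1.762.
z_β = 1.762 − 1.645 = 0.117.
Power = Φ(0.117) = 0.547.

power ≈ 0.55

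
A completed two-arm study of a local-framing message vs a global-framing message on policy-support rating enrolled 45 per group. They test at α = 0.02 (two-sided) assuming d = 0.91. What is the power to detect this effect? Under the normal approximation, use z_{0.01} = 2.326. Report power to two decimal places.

For two equal groups, power = Φ(d·√(n/2) − z_{α/2}).
d·√(n/2) = 0.91 × √(45/2) = 0.91 × 4.743 = 4.317.
z_β = 4.317 − 2.326 = 1.991.
Power = Φ(1.991) = 0.977.

power ≈ 0.98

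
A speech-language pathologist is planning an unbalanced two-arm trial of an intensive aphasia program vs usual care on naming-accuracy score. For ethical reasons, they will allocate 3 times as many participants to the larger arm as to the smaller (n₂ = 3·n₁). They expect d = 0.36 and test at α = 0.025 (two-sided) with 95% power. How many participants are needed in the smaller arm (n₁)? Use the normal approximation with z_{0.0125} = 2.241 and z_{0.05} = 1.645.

With allocation ratio k = n₂/n₁ = 3, Var(x̄₁−x̄₂) = σ²(1/n₁ + 1/(k·n₁)) = σ²·(k+1)/(k·n₁).
So n₁ = (1 + 1/k)·((z_{α/2} + z_β)/d)² = 1.333 × (3.886/0.36)².
n₁ = 1.333 × 116.52 = 155.4.
Round up: n₁ = 156, giving n₂ = 3 × 156 = 468.

n₁ = 156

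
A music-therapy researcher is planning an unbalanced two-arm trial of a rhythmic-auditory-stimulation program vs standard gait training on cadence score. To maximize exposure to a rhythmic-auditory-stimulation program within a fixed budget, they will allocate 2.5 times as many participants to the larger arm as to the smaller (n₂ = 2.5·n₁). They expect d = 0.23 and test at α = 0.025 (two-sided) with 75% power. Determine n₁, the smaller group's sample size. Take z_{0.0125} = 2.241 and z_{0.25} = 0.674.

With allocation ratio k = n₂/n₁ = 2.5, Var(x̄₁−x̄₂) = σ²(1/n₁ + 1/(k·n₁)) = σ²·(k+1)/(k·n₁).
So n₁ = (1 + 1/k)·((z_{α/2} + z_β)/d)² = 1.400 × (2.915/0.23)².
n₁ = 1.400 × 160.63 = 224.9.
Round up: n₁ = 225, giving n₂ = ⌈2.5 × 225⌉ = ⌈562.5⌉ = 563.

n₁ = 225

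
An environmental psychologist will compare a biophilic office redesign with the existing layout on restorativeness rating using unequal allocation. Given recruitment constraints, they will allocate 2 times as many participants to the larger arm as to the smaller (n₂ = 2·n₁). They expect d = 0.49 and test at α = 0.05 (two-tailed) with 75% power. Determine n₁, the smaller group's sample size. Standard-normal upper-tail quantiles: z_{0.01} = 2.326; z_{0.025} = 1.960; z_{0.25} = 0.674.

n₁ = 44

With allocation ratio k = n₂/n₁ = 2, Var(x̄₁−x̄₂) = σ²(1/n₁ + 1/(k·n₁)) = σ²·(k+1)/(k·n₁).
So n₁ = (1 + 1/k)·((z_{α/2} + z_β)/d)² = 1.500 × (2.634/0.49)².
n₁ = 1.500 × 28.90 = 43.3.
Round up: n₁ = 44, giving n₂ = 2 × 44 = 88.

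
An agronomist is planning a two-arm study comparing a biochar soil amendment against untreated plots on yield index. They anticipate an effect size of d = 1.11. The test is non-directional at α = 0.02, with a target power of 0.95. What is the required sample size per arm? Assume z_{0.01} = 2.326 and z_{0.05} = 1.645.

For two independent groups with equal n: n = 2·((z_{α/2} + z_β) / d)².
z_{α/2} + z_β = 2.326 + 1.645 = 3.971.
n = 2 × (3.971 / 1.11)² = 2 × 3.577² = 2 × 12.80 = 25.6.
Round up to the next whole participant.

n = 26 per group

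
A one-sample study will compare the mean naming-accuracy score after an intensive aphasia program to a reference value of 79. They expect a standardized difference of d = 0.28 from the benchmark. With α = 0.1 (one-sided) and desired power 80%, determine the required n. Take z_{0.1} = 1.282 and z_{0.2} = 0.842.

For a one-sample test: n = ((z_{α} + z_β) / d)².
z_{α} + z_β = 1.282 + 0.842 = 2.124.
n = (2.124 / 0.28)² = 7.586² = 57.54.
Round up.

n = 58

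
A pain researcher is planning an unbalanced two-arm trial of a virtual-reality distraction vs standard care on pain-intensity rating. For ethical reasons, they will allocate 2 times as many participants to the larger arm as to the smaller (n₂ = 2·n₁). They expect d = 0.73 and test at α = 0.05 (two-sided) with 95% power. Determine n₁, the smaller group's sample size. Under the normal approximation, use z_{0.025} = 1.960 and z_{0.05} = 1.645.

n₁ = 37

With allocation ratio k = n₂/n₁ = 2, Var(x̄₁−x̄₂) = σ²(1/n₁ + 1/(k·n₁)) = σ²·(k+1)/(k·n₁).
So n₁ = (1 + 1/k)·((z_{α/2} + z_β)/d)² = 1.500 × (3.605/0.73)².
n₁ = 1.500 × 24.39 = 36.6.
Round up: n₁ = 37, giving n₂ = 2 × 37 = 74.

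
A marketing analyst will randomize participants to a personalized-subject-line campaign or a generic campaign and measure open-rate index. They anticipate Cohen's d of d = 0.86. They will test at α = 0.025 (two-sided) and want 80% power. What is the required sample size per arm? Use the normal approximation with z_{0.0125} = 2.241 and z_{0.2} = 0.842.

For two independent groups with equal n: n = 2·((z_{α/2} + z_β) / d)².
z_{α/2} + z_β = 2.241 + 0.842 = 3.083.
n = 2 × (3.083 / 0.86)² = 2 × 3.585² = 2 × 12.85 = 25.7.
Round up to the next whole participant.

n = 26 per group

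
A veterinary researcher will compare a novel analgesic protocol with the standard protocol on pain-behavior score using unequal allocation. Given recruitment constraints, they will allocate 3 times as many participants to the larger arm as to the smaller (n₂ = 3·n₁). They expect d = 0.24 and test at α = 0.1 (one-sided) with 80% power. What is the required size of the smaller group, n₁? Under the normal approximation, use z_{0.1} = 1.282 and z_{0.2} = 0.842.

n₁ = 105

With allocation ratio k = n₂/n₁ = 3, Var(x̄₁−x̄₂) = σ²(1/n₁ + 1/(k·n₁)) = σ²·(k+1)/(k·n₁).
So n₁ = (1 + 1/k)·((z_{α} + z_β)/d)² = 1.333 × (2.124/0.24)².
n₁ = 1.333 × 78.32 = 104.4.
Round up: n₁ = 105, giving n₂ = 3 × 105 = 315.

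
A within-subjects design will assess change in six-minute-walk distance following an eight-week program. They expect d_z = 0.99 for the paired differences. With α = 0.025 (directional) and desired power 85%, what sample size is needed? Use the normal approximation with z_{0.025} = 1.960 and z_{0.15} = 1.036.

For a paired (one-sample on differences) test: n = ((z_{α} + z_β) / d)².
z_{α} + z_β = 1.960 + 1.036 = 2.996.
n = (2.996 / 0.99)² = 3.026² = 9.16.
Round up.

n = 10 pairs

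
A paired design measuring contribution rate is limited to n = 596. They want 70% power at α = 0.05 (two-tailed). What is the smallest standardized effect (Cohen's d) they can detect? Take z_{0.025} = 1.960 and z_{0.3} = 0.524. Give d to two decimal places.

d_min ≈ 0.10

For a single sample (or paired design) of n = 596: d_min = (z_{α/2} + z_β)/√n.
z-sum = 1.960 + 0.524 = 2.484.
d_min = 2.484 / √596 = 2.484 / 24.413 = 0.102.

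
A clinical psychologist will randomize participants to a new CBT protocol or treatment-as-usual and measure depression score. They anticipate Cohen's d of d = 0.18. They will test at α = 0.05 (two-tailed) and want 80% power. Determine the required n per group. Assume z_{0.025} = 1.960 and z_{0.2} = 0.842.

For two independent groups with equal n: n = 2·((z_{α/2} + z_β) / d)².
z_{α/2} + z_β = 1.960 + 0.842 = 2.802.
n = 2 × (2.802 / 0.18)² = 2 × 15.567² = 2 × 242.32 = 484.6.
Round up to the next whole participant.

n = 485 per group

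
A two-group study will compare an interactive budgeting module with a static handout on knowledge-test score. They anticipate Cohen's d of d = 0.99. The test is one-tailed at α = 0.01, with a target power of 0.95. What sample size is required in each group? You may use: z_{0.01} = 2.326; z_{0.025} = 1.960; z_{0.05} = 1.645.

For two independent groups with equal n: n = 2·((z_{α} + z_β) / d)².
z_{α} + z_β = 2.326 + 1.645 = 3.971.
n = 2 × (3.971 / 0.99)² = 2 × 4.011² = 2 × 16.09 = 32.2.
Round up to the next whole participant.

n = 33 per group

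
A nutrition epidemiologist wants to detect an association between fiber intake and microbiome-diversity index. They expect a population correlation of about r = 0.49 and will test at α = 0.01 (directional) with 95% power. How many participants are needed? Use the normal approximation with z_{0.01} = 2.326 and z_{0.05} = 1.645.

n = 58

Fisher's z: C = ½·ln((1+r)/(1−r)) = ½·ln(2.9216) = 0.5361.
n = ((z_{α} + z_β)/C)² + 3.
(2.326 + 1.645) / 0.5361 = 3.971 / 0.5361 = 7.407.
n = 7.407² + 3 = 54.87 + 3 = 57.9.
Round up.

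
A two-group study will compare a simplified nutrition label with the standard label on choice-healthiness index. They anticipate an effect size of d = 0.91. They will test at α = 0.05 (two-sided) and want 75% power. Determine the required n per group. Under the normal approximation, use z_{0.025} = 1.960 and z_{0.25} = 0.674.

n = 17 per group

For two independent groups with equal n: n = 2·((z_{α/2} + z_β) / d)².
z_{α/2} + z_β = 1.960 + 0.674 = 2.634.
n = 2 × (2.634 / 0.91)² = 2 × 2.895² = 2 × 8.38 = 16.8.
Round up to the next whole participant.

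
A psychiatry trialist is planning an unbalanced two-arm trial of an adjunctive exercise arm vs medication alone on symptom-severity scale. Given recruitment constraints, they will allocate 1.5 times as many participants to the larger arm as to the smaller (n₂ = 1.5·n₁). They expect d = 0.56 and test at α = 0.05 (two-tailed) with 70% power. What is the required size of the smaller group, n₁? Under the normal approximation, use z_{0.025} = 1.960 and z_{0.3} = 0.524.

With allocation ratio k = n₂/n₁ = 1.5, Var(x̄₁−x̄₂) = σ²(1/n₁ + 1/(k·n₁)) = σ²·(k+1)/(k·n₁).
So n₁ = (1 + 1/k)·((z_{α/2} + z_β)/d)² = 1.667 × (2.484/0.56)².
n₁ = 1.667 × 19.68 = 32.8.
Round up: n₁ = 33, giving n₂ = ⌈1.5 × 33⌉ = ⌈49.5⌉ = 50.

n₁ = 33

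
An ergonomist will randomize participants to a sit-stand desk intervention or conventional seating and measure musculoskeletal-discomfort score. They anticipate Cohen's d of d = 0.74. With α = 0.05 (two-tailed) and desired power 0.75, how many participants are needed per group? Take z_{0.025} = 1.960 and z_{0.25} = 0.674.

n = 26 per group

For two independent groups with equal n: n = 2·((z_{α/2} + z_β) / d)².
z_{α/2} + z_β = 1.960 + 0.674 = 2.634.
n = 2 × (2.634 / 0.74)² = 2 × 3.559² = 2 × 12.67 = 25.3.
Round up to the next whole participant.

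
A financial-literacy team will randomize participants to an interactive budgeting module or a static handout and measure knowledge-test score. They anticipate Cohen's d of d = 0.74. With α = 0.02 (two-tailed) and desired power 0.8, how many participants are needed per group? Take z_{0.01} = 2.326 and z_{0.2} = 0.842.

n = 37 per group

For two independent groups with equal n: n = 2·((z_{α/2} + z_β) / d)².
z_{α/2} + z_β = 2.326 + 0.842 = 3.168.
n = 2 × (3.168 / 0.74)² = 2 × 4.281² = 2 × 18.33 = 36.7.
Round up to the next whole participant.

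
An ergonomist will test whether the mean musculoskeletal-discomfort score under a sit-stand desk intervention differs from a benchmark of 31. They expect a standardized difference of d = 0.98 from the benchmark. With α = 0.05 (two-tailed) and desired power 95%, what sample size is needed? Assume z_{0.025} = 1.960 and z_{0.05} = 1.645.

For a one-sample test: n = ((z_{α/2} + z_β) / d)².
z_{α/2} + z_β = 1.960 + 1.645 = 3.605.
n = (3.605 / 0.98)² = 3.679² = 13.53.
Round up.

n = 14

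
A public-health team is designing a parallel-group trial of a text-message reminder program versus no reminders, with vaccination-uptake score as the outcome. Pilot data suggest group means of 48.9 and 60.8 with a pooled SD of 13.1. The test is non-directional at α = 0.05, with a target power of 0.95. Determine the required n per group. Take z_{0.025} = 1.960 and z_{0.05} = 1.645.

n = 32 per group

Cohen's d = |M₁ − M₂| / SD_pooled = |48.9 − 60.8| / 13.1 = 11.9 / 13.1 = 0.908.
For two independent groups with equal n: n = 2·((z_{α/2} + z_β) / d)².
z_{α/2} + z_β = 1.960 + 1.645 = 3.605.
n = 2 × (3.605 / 0.908)² = 2 × 3.970² = 2 × 15.76 = 31.5.
Round up to the next whole participant.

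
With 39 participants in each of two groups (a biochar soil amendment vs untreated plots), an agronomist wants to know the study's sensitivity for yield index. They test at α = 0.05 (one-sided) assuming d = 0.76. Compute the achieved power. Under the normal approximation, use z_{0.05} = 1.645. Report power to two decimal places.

power ≈ 0.96

For two equal groups, power = Φ(d·√(n/2) − z_{α}).
d·√(n/2) = 0.76 × √(39/2) = 0.76 × 4.416 = 3.356.
z_β = 3.356 − 1.645 = 1.711.
Power = Φ(1.711) = 0.956.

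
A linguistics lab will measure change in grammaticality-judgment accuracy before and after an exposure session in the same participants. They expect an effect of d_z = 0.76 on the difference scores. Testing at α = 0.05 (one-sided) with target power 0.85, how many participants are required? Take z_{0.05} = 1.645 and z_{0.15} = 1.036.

For a paired (one-sample on differences) test: n = ((z_{α} + z_β) / d)².
z_{α} + z_β = 1.645 + 1.036 = 2.681.
n = (2.681 / 0.76)² = 3.528² = 12.44.
Round up.

n = 13 pairs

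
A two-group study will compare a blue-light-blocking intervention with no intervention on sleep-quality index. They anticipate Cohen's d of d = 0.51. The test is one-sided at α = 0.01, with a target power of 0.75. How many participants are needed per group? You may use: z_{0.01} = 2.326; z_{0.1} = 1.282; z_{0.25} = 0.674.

n = 70 per group

For two independent groups with equal n: n = 2·((z_{α} + z_β) / d)².
z_{α} + z_β = 2.326 + 0.674 = 3.000.
n = 2 × (3.000 / 0.51)² = 2 × 5.882² = 2 × 34.60 = 69.2.
Round up to the next whole participant.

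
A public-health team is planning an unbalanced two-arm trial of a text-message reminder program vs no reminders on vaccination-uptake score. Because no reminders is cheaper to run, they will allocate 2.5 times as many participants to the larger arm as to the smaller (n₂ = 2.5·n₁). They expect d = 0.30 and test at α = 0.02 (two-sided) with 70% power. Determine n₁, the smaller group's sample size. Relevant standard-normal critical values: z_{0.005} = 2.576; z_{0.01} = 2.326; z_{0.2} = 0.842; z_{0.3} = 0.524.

With allocation ratio k = n₂/n₁ = 2.5, Var(x̄₁−x̄₂) = σ²(1/n₁ + 1/(k·n₁)) = σ²·(k+1)/(k·n₁).
So n₁ = (1 + 1/k)·((z_{α/2} + z_β)/d)² = 1.400 × (2.850/0.30)².
n₁ = 1.400 × 90.25 = 126.3.
Round up: n₁ = 127, giving n₂ = ⌈2.5 × 127⌉ = ⌈317.5⌉ = 318.

n₁ = 127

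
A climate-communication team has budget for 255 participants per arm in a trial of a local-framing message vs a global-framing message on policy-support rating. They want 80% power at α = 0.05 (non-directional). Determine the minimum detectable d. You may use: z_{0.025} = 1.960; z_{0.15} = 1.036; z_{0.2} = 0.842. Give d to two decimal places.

For two independent groups of n = 255 each: d_min = (z_{α/2} + z_β)·√(2/n).
z-sum = 1.960 + 0.842 = 2.802.
d_min = 2.802 × √(2/255) = 2.802 × 0.0886 = 0.248.

d_min ≈ 0.25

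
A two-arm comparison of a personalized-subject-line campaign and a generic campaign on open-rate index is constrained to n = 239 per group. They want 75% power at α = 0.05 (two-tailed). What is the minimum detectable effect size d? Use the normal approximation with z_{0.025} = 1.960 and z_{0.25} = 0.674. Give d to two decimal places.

For two independent groups of n = 239 each: d_min = (z_{α/2} + z_β)·√(2/n).
z-sum = 1.960 + 0.674 = 2.634.
d_min = 2.634 × √(2/239) = 2.634 × 0.0915 = 0.241.

d_min ≈ 0.24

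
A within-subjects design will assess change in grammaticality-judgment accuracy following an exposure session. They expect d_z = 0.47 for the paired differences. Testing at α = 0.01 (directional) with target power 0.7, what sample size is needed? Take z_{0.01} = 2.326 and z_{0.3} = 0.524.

n = 37 pairs

For a paired (one-sample on differences) test: n = ((z_{α} + z_β) / d)².
z_{α} + z_β = 2.326 + 0.524 = 2.850.
n = (2.850 / 0.47)² = 6.064² = 36.77.
Round up.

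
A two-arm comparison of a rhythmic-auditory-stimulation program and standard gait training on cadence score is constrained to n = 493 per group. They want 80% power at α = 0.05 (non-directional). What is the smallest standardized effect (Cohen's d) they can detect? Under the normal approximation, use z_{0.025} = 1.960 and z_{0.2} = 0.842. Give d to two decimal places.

d_min ≈ 0.18

For two independent groups of n = 493 each: d_min = (z_{α/2} + z_β)·√(2/n).
z-sum = 1.960 + 0.842 = 2.802.
d_min = 2.802 × √(2/493) = 2.802 × 0.0637 = 0.178.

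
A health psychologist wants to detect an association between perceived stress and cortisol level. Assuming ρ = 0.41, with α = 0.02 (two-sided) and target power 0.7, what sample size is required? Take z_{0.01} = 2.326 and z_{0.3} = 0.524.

Fisher's z: C = ½·ln((1+r)/(1−r)) = ½·ln(2.3898) = 0.4356.
n = ((z_{α/2} + z_β)/C)² + 3.
(2.326 + 0.524) / 0.4356 = 2.850 / 0.4356 = 6.543.
n = 6.543² + 3 = 42.81 + 3 = 45.8.
Round up.

n = 46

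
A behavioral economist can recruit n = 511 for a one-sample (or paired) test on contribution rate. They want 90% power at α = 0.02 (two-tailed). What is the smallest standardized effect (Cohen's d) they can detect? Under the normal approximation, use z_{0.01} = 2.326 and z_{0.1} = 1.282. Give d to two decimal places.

For a single sample (or paired design) of n = 511: d_min = (z_{α/2} + z_β)/√n.
z-sum = 2.326 + 1.282 = 3.608.
d_min = 3.608 / √511 = 3.608 / 22.605 = 0.160.

d_min ≈ 0.16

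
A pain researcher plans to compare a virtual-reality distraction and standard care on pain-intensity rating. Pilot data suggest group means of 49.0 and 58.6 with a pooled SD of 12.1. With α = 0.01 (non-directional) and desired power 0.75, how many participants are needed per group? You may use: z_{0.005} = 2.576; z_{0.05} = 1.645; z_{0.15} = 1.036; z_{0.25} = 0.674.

n = 34 per group

Cohen's d = |M₁ − M₂| / SD_pooled = |49.0 − 58.6| / 12.1 = 9.6 / 12.1 = 0.793.
For two independent groups with equal n: n = 2·((z_{α/2} + z_β) / d)².
z_{α/2} + z_β = 2.576 + 0.674 = 3.250.
n = 2 × (3.250 / 0.793)² = 2 × 4.098² = 2 × 16.80 = 33.6.
Round up to the next whole participant.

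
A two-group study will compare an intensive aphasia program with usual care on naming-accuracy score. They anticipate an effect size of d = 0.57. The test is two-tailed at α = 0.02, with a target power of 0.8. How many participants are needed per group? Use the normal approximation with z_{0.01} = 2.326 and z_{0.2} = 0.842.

For two independent groups with equal n: n = 2·((z_{α/2} + z_β) / d)².
z_{α/2} + z_β = 2.326 + 0.842 = 3.168.
n = 2 × (3.168 / 0.57)² = 2 × 5.558² = 2 × 30.89 = 61.8.
Round up to the next whole participant.

n = 62 per group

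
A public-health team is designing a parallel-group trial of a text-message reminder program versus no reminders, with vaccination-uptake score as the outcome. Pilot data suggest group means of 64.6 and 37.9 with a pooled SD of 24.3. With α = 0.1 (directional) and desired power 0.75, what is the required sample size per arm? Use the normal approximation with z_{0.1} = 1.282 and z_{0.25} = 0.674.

Cohen's d = |M₁ − M₂| / SD_pooled = |64.6 − 37.9| / 24.3 = 26.7 / 24.3 = 1.099.
For two independent groups with equal n: n = 2·((z_{α} + z_β) / d)².
z_{α} + z_β = 1.282 + 0.674 = 1.956.
n = 2 × (1.956 / 1.099)² = 2 × 1.780² = 2 × 3.17 = 6.3.
Round up to the next whole participant.

n = 7 per group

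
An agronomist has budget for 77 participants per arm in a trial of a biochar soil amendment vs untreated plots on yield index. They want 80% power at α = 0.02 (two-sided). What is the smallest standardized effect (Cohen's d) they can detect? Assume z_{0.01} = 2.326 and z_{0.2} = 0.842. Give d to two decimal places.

d_min ≈ 0.51

For two independent groups of n = 77 each: d_min = (z_{α/2} + z_β)·√(2/n).
z-sum = 2.326 + 0.842 = 3.168.
d_min = 3.168 × √(2/77) = 3.168 × 0.1612 = 0.511.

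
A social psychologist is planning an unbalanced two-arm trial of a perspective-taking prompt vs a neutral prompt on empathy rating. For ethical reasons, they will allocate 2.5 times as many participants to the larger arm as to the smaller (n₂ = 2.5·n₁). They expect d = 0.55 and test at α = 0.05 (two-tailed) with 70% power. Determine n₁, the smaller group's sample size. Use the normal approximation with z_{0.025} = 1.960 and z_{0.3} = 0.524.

n₁ = 29

With allocation ratio k = n₂/n₁ = 2.5, Var(x̄₁−x̄₂) = σ²(1/n₁ + 1/(k·n₁)) = σ²·(k+1)/(k·n₁).
So n₁ = (1 + 1/k)·((z_{α/2} + z_β)/d)² = 1.400 × (2.484/0.55)².
n₁ = 1.400 × 20.40 = 28.6.
Round up: n₁ = 29, giving n₂ = ⌈2.5 × 29⌉ = ⌈72.5⌉ = 73.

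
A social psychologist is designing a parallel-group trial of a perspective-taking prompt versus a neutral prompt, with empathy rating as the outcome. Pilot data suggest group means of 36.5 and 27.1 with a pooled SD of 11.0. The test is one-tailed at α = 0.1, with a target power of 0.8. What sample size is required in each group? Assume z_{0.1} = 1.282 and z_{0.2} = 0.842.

n = 13 per group

Cohen's d = |M₁ − M₂| / SD_pooled = |36.5 − 27.1| / 11.0 = 9.4 / 11.0 = 0.855.
For two independent groups with equal n: n = 2·((z_{α} + z_β) / d)².
z_{α} + z_β = 1.282 + 0.842 = 2.124.
n = 2 × (2.124 / 0.855)² = 2 × 2.484² = 2 × 6.17 = 12.3.
Round up to the next whole participant.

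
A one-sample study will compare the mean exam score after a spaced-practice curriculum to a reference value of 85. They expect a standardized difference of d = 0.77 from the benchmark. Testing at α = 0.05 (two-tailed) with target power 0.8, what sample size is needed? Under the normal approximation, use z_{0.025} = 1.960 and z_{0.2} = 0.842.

For a one-sample test: n = ((z_{α/2} + z_β) / d)².
z_{α/2} + z_β = 1.960 + 0.842 = 2.802.
n = (2.802 / 0.77)² = 3.639² = 13.24.
Round up.

n = 14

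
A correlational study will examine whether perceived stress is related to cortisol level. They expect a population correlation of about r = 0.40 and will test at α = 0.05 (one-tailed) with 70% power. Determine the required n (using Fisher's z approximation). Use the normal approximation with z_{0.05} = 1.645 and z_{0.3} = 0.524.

n = 30

Fisher's z: C = ½·ln((1+r)/(1−r)) = ½·ln(2.3333) = 0.4236.
n = ((z_{α} + z_β)/C)² + 3.
(1.645 + 0.524) / 0.4236 = 2.169 / 0.4236 = 5.120.
n = 5.120² + 3 = 26.22 + 3 = 29.2.
Round up.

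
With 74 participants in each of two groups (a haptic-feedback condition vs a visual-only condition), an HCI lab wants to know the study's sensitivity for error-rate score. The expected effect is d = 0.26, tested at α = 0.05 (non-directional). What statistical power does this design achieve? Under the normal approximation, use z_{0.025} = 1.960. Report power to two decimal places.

power ≈ 0.35

For two equal groups, power = Φ(d·√(n/2) − z_{α/2}).
d·√(n/2) = 0.26 × √(74/2) = 0.26 × 6.083 = 1.582.
z_β = 1.582 − 1.960 = -0.378.
Power = Φ(-0.378) = 0.353.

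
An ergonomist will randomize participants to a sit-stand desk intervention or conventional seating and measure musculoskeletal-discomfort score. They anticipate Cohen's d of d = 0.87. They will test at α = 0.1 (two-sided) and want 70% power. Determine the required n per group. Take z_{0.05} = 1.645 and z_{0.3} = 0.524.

n = 13 per group

For two independent groups with equal n: n = 2·((z_{α/2} + z_β) / d)².
z_{α/2} + z_β = 1.645 + 0.524 = 2.169.
n = 2 × (2.169 / 0.87)² = 2 × 2.493² = 2 × 6.22 = 12.4.
Round up to the next whole participant.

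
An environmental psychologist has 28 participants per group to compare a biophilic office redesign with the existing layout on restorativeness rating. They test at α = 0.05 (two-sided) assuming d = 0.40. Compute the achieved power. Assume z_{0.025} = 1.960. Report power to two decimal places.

For two equal groups, power = Φ(d·√(n/2) − z_{α/2}).
d·√(n/2) = 0.40 × √(28/2) = 0.40 × 3.742 = 1.497.
z_β = 1.497 − 1.960 = -0.463.
Power = Φ(-0.463) = 0.322.

power ≈ 0.32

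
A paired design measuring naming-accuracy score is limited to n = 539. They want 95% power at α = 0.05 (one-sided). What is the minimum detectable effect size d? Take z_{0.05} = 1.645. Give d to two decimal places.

d_min ≈ 0.14

For a single sample (or paired design) of n = 539: d_min = (z_{α} + z_β)/√n.
z-sum = 1.645 + 1.645 = 3.290.
d_min = 3.290 / √539 = 3.290 / 23.216 = 0.142.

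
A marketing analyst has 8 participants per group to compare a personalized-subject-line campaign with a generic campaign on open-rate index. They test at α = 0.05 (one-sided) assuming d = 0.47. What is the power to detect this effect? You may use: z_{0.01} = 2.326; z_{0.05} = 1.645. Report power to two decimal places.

power ≈ 0.24

For two equal groups, power = Φ(d·√(n/2) − z_{α}).
d·√(n/2) = 0.47 × √(8/2) = 0.47 × 2.000 = 0.940.
z_β = 0.940 − 1.645 = -0.705.
Power = Φ(-0.705) = 0.240.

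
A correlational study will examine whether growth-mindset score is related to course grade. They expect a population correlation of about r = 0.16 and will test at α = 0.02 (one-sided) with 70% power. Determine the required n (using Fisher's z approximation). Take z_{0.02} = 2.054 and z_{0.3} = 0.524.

n = 259

Fisher's z: C = ½·ln((1+r)/(1−r)) = ½·ln(1.3810) = 0.1614.
n = ((z_{α} + z_β)/C)² + 3.
(2.054 + 0.524) / 0.1614 = 2.578 / 0.1614 = 15.973.
n = 15.973² + 3 = 255.13 + 3 = 258.1.
Round up.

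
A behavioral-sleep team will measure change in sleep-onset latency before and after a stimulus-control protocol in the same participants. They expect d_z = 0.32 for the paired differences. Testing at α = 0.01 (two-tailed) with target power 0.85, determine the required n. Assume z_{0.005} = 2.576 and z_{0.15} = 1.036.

For a paired (one-sample on differences) test: n = ((z_{α/2} + z_β) / d)².
z_{α/2} + z_β = 2.576 + 1.036 = 3.612.
n = (3.612 / 0.32)² = 11.287² = 127.41.
Round up.

n = 128 pairs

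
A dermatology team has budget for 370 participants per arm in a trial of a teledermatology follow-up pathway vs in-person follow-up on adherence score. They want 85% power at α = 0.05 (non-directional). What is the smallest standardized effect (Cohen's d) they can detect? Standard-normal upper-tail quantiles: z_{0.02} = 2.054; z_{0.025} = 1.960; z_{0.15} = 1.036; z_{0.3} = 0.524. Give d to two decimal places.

For two independent groups of n = 370 each: d_min = (z_{α/2} + z_β)·√(2/n).
z-sum = 1.960 + 1.036 = 2.996.
d_min = 2.996 × √(2/370) = 2.996 × 0.0735 = 0.220.

d_min ≈ 0.22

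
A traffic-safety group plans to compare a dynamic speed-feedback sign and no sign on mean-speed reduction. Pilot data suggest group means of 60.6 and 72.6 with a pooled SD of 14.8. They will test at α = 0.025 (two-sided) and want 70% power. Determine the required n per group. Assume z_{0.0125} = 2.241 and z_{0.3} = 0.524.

Cohen's d = |M₁ − M₂| / SD_pooled = |60.6 − 72.6| / 14.8 = 12.0 / 14.8 = 0.811.
For two independent groups with equal n: n = 2·((z_{α/2} + z_β) / d)².
z_{α/2} + z_β = 2.241 + 0.524 = 2.765.
n = 2 × (2.765 / 0.811)² = 2 × 3.409² = 2 × 11.62 = 23.2.
Round up to the next whole participant.

n = 24 per group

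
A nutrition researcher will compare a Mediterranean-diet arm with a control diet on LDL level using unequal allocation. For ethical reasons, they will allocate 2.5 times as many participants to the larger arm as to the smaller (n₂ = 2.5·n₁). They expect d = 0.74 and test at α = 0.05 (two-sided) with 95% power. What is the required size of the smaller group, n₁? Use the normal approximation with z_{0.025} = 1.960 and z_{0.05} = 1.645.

With allocation ratio k = n₂/n₁ = 2.5, Var(x̄₁−x̄₂) = σ²(1/n₁ + 1/(k·n₁)) = σ²·(k+1)/(k·n₁).
So n₁ = (1 + 1/k)·((z_{α/2} + z_β)/d)² = 1.400 × (3.605/0.74)².
n₁ = 1.400 × 23.73 = 33.2.
Round up: n₁ = 34, giving n₂ = 2.5 × 34 = 85.

n₁ = 34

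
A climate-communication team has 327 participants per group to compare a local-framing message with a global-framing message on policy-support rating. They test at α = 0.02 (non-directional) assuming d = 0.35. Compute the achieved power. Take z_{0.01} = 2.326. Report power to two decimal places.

power ≈ 0.98

For two equal groups, power = Φ(d·√(n/2) − z_{α/2}).
d·√(n/2) = 0.35 × √(327/2) = 0.35 × 12.787 = 4.475.
z_β = 4.475 − 2.326 = 2.149.
Power = Φ(2.149) = 0.984.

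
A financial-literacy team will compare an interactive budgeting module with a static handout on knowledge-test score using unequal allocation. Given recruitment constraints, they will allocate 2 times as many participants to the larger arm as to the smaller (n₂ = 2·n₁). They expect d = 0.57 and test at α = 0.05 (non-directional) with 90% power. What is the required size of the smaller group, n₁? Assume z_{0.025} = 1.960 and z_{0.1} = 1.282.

n₁ = 49

With allocation ratio k = n₂/n₁ = 2, Var(x̄₁−x̄₂) = σ²(1/n₁ + 1/(k·n₁)) = σ²·(k+1)/(k·n₁).
So n₁ = (1 + 1/k)·((z_{α/2} + z_β)/d)² = 1.500 × (3.242/0.57)².
n₁ = 1.500 × 32.35 = 48.5.
Round up: n₁ = 49, giving n₂ = 2 × 49 = 98.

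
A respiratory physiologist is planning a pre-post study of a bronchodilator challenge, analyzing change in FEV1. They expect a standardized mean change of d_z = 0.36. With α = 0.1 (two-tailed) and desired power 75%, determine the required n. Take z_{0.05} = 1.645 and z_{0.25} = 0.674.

n = 42 pairs

For a paired (one-sample on differences) test: n = ((z_{α/2} + z_β) / d)².
z_{α/2} + z_β = 1.645 + 0.674 = 2.319.
n = (2.319 / 0.36)² = 6.442² = 41.50.
Round up.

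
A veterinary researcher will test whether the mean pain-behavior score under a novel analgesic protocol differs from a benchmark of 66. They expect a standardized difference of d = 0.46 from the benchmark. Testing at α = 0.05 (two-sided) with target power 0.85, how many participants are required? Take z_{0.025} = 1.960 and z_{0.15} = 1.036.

n = 43

For a one-sample test: n = ((z_{α/2} + z_β) / d)².
z_{α/2} + z_β = 1.960 + 1.036 = 2.996.
n = (2.996 / 0.46)² = 6.513² = 42.42.
Round up.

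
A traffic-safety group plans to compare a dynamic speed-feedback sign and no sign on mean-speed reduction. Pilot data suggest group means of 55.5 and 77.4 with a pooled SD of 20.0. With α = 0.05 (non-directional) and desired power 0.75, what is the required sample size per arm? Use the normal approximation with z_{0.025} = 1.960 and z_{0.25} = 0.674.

Cohen's d = |M₁ − M₂| / SD_pooled = |55.5 − 77.4| / 20.0 = 21.9 / 20.0 = 1.095.
For two independent groups with equal n: n = 2·((z_{α/2} + z_β) / d)².
z_{α/2} + z_β = 1.960 + 0.674 = 2.634.
n = 2 × (2.634 / 1.095)² = 2 × 2.405² = 2 × 5.79 = 11.6.
Round up to the next whole participant.

n = 12 per group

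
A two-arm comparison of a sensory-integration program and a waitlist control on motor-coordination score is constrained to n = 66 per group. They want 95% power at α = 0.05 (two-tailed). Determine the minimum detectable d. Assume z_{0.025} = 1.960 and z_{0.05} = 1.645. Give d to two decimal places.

For two independent groups of n = 66 each: d_min = (z_{α/2} + z_β)·√(2/n).
z-sum = 1.960 + 1.645 = 3.605.
d_min = 3.605 × √(2/66) = 3.605 × 0.1741 = 0.628.

d_min ≈ 0.63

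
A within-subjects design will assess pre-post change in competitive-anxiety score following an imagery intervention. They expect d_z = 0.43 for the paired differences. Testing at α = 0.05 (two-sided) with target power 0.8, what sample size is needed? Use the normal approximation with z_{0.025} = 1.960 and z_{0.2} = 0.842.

n = 43 pairs

For a paired (one-sample on differences) test: n = ((z_{α/2} + z_β) / d)².
z_{α/2} + z_β = 1.960 + 0.842 = 2.802.
n = (2.802 / 0.43)² = 6.516² = 42.46.
Round up.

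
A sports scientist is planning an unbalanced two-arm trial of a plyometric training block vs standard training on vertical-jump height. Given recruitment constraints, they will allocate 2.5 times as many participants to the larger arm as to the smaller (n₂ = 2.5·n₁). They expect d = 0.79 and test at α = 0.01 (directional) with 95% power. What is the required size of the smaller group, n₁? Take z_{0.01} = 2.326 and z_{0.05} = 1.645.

With allocation ratio k = n₂/n₁ = 2.5, Var(x̄₁−x̄₂) = σ²(1/n₁ + 1/(k·n₁)) = σ²·(k+1)/(k·n₁).
So n₁ = (1 + 1/k)·((z_{α} + z_β)/d)² = 1.400 × (3.971/0.79)².
n₁ = 1.400 × 25.27 = 35.4.
Round up: n₁ = 36, giving n₂ = 2.5 × 36 = 90.

n₁ = 36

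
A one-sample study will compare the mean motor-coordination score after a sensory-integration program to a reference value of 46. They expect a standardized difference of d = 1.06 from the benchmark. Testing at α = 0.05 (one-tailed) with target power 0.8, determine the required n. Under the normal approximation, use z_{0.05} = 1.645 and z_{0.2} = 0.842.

For a one-sample test: n = ((z_{α} + z_β) / d)².
z_{α} + z_β = 1.645 + 0.842 = 2.487.
n = (2.487 / 1.06)² = 2.346² = 5.50.
Round up.

n = 6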